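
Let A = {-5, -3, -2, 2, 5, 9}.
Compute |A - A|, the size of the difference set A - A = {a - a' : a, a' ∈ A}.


A - A = {a - a' : a, a' ∈ A}; |A| = 6.
Bounds: 2|A|-1 ≤ |A - A| ≤ |A|² - |A| + 1, i.e. 11 ≤ |A - A| ≤ 31.
Note: 0 ∈ A - A always (from a - a). The set is symmetric: if d ∈ A - A then -d ∈ A - A.
Enumerate nonzero differences d = a - a' with a > a' (then include -d):
Positive differences: {1, 2, 3, 4, 5, 7, 8, 10, 11, 12, 14}
Full difference set: {0} ∪ (positive diffs) ∪ (negative diffs).
|A - A| = 1 + 2·11 = 23 (matches direct enumeration: 23).

|A - A| = 23


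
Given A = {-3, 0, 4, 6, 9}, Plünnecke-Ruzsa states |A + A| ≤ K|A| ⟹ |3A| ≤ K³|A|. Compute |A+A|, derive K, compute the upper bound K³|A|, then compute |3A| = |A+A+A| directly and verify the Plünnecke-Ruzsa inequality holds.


|A| = 5.
Step 1: Compute A + A by enumerating all 25 pairs.
A + A = {-6, -3, 0, 1, 3, 4, 6, 8, 9, 10, 12, 13, 15, 18}, so |A + A| = 14.
Step 2: Doubling constant K = |A + A|/|A| = 14/5 = 14/5 ≈ 2.8000.
Step 3: Plünnecke-Ruzsa gives |3A| ≤ K³·|A| = (2.8000)³ · 5 ≈ 109.7600.
Step 4: Compute 3A = A + A + A directly by enumerating all triples (a,b,c) ∈ A³; |3A| = 26.
Step 5: Check 26 ≤ 109.7600? Yes ✓.

K = 14/5, Plünnecke-Ruzsa bound K³|A| ≈ 109.7600, |3A| = 26, inequality holds.


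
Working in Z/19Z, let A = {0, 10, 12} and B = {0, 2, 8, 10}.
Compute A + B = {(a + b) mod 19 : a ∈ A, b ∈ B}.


Work in Z/19Z: reduce every sum a + b modulo 19.
Enumerate all 12 pairs:
a = 0: 0+0=0, 0+2=2, 0+8=8, 0+10=10
a = 10: 10+0=10, 10+2=12, 10+8=18, 10+10=1
a = 12: 12+0=12, 12+2=14, 12+8=1, 12+10=3
Distinct residues collected: {0, 1, 2, 3, 8, 10, 12, 14, 18}
|A + B| = 9 (out of 19 total residues).

A + B = {0, 1, 2, 3, 8, 10, 12, 14, 18}


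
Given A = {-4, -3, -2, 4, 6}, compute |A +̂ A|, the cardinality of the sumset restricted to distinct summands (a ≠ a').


Restricted sumset: A +̂ A = {a + a' : a ∈ A, a' ∈ A, a ≠ a'}.
Equivalently, take A + A and drop any sum 2a that is achievable ONLY as a + a for a ∈ A (i.e. sums representable only with equal summands).
Enumerate pairs (a, a') with a < a' (symmetric, so each unordered pair gives one sum; this covers all a ≠ a'):
  -4 + -3 = -7
  -4 + -2 = -6
  -4 + 4 = 0
  -4 + 6 = 2
  -3 + -2 = -5
  -3 + 4 = 1
  -3 + 6 = 3
  -2 + 4 = 2
  -2 + 6 = 4
  4 + 6 = 10
Collected distinct sums: {-7, -6, -5, 0, 1, 2, 3, 4, 10}
|A +̂ A| = 9
(Reference bound: |A +̂ A| ≥ 2|A| - 3 for |A| ≥ 2, with |A| = 5 giving ≥ 7.)

|A +̂ A| = 9


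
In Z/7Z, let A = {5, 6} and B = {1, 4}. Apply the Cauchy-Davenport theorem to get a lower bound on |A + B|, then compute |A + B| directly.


Cauchy-Davenport: |A + B| ≥ min(p, |A| + |B| - 1) for A, B nonempty in Z/pZ.
|A| = 2, |B| = 2, p = 7.
CD lower bound = min(7, 2 + 2 - 1) = min(7, 3) = 3.
Compute A + B mod 7 directly:
a = 5: 5+1=6, 5+4=2
a = 6: 6+1=0, 6+4=3
A + B = {0, 2, 3, 6}, so |A + B| = 4.
Verify: 4 ≥ 3? Yes ✓.

CD lower bound = 3, actual |A + B| = 4.


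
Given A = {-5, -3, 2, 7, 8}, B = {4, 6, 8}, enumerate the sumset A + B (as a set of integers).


A + B = {a + b : a ∈ A, b ∈ B}.
Enumerate all |A|·|B| = 5·3 = 15 pairs (a, b) and collect distinct sums.
a = -5: -5+4=-1, -5+6=1, -5+8=3
a = -3: -3+4=1, -3+6=3, -3+8=5
a = 2: 2+4=6, 2+6=8, 2+8=10
a = 7: 7+4=11, 7+6=13, 7+8=15
a = 8: 8+4=12, 8+6=14, 8+8=16
Collecting distinct sums: A + B = {-1, 1, 3, 5, 6, 8, 10, 11, 12, 13, 14, 15, 16}
|A + B| = 13

A + B = {-1, 1, 3, 5, 6, 8, 10, 11, 12, 13, 14, 15, 16}


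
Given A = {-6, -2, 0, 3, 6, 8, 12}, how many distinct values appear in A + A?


A + A = {a + a' : a, a' ∈ A}; |A| = 7.
General bounds: 2|A| - 1 ≤ |A + A| ≤ |A|(|A|+1)/2, i.e. 13 ≤ |A + A| ≤ 28.
Lower bound 2|A|-1 is attained iff A is an arithmetic progression.
Enumerate sums a + a' for a ≤ a' (symmetric, so this suffices):
a = -6: -6+-6=-12, -6+-2=-8, -6+0=-6, -6+3=-3, -6+6=0, -6+8=2, -6+12=6
a = -2: -2+-2=-4, -2+0=-2, -2+3=1, -2+6=4, -2+8=6, -2+12=10
a = 0: 0+0=0, 0+3=3, 0+6=6, 0+8=8, 0+12=12
a = 3: 3+3=6, 3+6=9, 3+8=11, 3+12=15
a = 6: 6+6=12, 6+8=14, 6+12=18
a = 8: 8+8=16, 8+12=20
a = 12: 12+12=24
Distinct sums: {-12, -8, -6, -4, -3, -2, 0, 1, 2, 3, 4, 6, 8, 9, 10, 11, 12, 14, 15, 16, 18, 20, 24}
|A + A| = 23

|A + A| = 23


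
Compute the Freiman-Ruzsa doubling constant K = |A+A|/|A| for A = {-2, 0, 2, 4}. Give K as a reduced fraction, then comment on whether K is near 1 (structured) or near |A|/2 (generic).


|A| = 4.
Compute A + A by enumerating all 16 pairs.
A + A = {-4, -2, 0, 2, 4, 6, 8}, so |A + A| = 7.
K = |A + A| / |A| = 7/4 (already in lowest terms) ≈ 1.7500.
Reference: AP of size 4 gives K = 7/4 ≈ 1.7500; a fully generic set of size 4 gives K ≈ 2.5000.

|A| = 4, |A + A| = 7, K = 7/4.


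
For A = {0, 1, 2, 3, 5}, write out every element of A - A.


A - A = {a - a' : a, a' ∈ A}.
Compute a - a' for each ordered pair (a, a'):
a = 0: 0-0=0, 0-1=-1, 0-2=-2, 0-3=-3, 0-5=-5
a = 1: 1-0=1, 1-1=0, 1-2=-1, 1-3=-2, 1-5=-4
a = 2: 2-0=2, 2-1=1, 2-2=0, 2-3=-1, 2-5=-3
a = 3: 3-0=3, 3-1=2, 3-2=1, 3-3=0, 3-5=-2
a = 5: 5-0=5, 5-1=4, 5-2=3, 5-3=2, 5-5=0
Collecting distinct values (and noting 0 appears from a-a):
A - A = {-5, -4, -3, -2, -1, 0, 1, 2, 3, 4, 5}
|A - A| = 11

A - A = {-5, -4, -3, -2, -1, 0, 1, 2, 3, 4, 5}


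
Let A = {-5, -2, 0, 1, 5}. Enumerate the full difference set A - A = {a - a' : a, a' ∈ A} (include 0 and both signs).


A - A = {a - a' : a, a' ∈ A}.
Compute a - a' for each ordered pair (a, a'):
a = -5: -5--5=0, -5--2=-3, -5-0=-5, -5-1=-6, -5-5=-10
a = -2: -2--5=3, -2--2=0, -2-0=-2, -2-1=-3, -2-5=-7
a = 0: 0--5=5, 0--2=2, 0-0=0, 0-1=-1, 0-5=-5
a = 1: 1--5=6, 1--2=3, 1-0=1, 1-1=0, 1-5=-4
a = 5: 5--5=10, 5--2=7, 5-0=5, 5-1=4, 5-5=0
Collecting distinct values (and noting 0 appears from a-a):
A - A = {-10, -7, -6, -5, -4, -3, -2, -1, 0, 1, 2, 3, 4, 5, 6, 7, 10}
|A - A| = 17

A - A = {-10, -7, -6, -5, -4, -3, -2, -1, 0, 1, 2, 3, 4, 5, 6, 7, 10}


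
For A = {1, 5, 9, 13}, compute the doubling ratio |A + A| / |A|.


|A| = 4.
Compute A + A by enumerating all 16 pairs.
A + A = {2, 6, 10, 14, 18, 22, 26}, so |A + A| = 7.
K = |A + A| / |A| = 7/4 (already in lowest terms) ≈ 1.7500.
Reference: AP of size 4 gives K = 7/4 ≈ 1.7500; a fully generic set of size 4 gives K ≈ 2.5000.

|A| = 4, |A + A| = 7, K = 7/4.


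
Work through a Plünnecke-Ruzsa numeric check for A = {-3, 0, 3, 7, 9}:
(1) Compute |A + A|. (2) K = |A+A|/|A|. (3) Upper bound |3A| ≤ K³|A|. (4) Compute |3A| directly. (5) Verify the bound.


|A| = 5.
Step 1: Compute A + A by enumerating all 25 pairs.
A + A = {-6, -3, 0, 3, 4, 6, 7, 9, 10, 12, 14, 16, 18}, so |A + A| = 13.
Step 2: Doubling constant K = |A + A|/|A| = 13/5 = 13/5 ≈ 2.6000.
Step 3: Plünnecke-Ruzsa gives |3A| ≤ K³·|A| = (2.6000)³ · 5 ≈ 87.8800.
Step 4: Compute 3A = A + A + A directly by enumerating all triples (a,b,c) ∈ A³; |3A| = 24.
Step 5: Check 24 ≤ 87.8800? Yes ✓.

K = 13/5, Plünnecke-Ruzsa bound K³|A| ≈ 87.8800, |3A| = 24, inequality holds.


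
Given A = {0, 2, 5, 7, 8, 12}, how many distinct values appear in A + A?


A + A = {a + a' : a, a' ∈ A}; |A| = 6.
General bounds: 2|A| - 1 ≤ |A + A| ≤ |A|(|A|+1)/2, i.e. 11 ≤ |A + A| ≤ 21.
Lower bound 2|A|-1 is attained iff A is an arithmetic progression.
Enumerate sums a + a' for a ≤ a' (symmetric, so this suffices):
a = 0: 0+0=0, 0+2=2, 0+5=5, 0+7=7, 0+8=8, 0+12=12
a = 2: 2+2=4, 2+5=7, 2+7=9, 2+8=10, 2+12=14
a = 5: 5+5=10, 5+7=12, 5+8=13, 5+12=17
a = 7: 7+7=14, 7+8=15, 7+12=19
a = 8: 8+8=16, 8+12=20
a = 12: 12+12=24
Distinct sums: {0, 2, 4, 5, 7, 8, 9, 10, 12, 13, 14, 15, 16, 17, 19, 20, 24}
|A + A| = 17

|A + A| = 17


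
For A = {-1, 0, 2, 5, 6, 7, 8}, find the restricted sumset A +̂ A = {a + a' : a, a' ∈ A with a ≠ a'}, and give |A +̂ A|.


Restricted sumset: A +̂ A = {a + a' : a ∈ A, a' ∈ A, a ≠ a'}.
Equivalently, take A + A and drop any sum 2a that is achievable ONLY as a + a for a ∈ A (i.e. sums representable only with equal summands).
Enumerate pairs (a, a') with a < a' (symmetric, so each unordered pair gives one sum; this covers all a ≠ a'):
  -1 + 0 = -1
  -1 + 2 = 1
  -1 + 5 = 4
  -1 + 6 = 5
  -1 + 7 = 6
  -1 + 8 = 7
  0 + 2 = 2
  0 + 5 = 5
  0 + 6 = 6
  0 + 7 = 7
  0 + 8 = 8
  2 + 5 = 7
  2 + 6 = 8
  2 + 7 = 9
  2 + 8 = 10
  5 + 6 = 11
  5 + 7 = 12
  5 + 8 = 13
  6 + 7 = 13
  6 + 8 = 14
  7 + 8 = 15
Collected distinct sums: {-1, 1, 2, 4, 5, 6, 7, 8, 9, 10, 11, 12, 13, 14, 15}
|A +̂ A| = 15
(Reference bound: |A +̂ A| ≥ 2|A| - 3 for |A| ≥ 2, with |A| = 7 giving ≥ 11.)

|A +̂ A| = 15


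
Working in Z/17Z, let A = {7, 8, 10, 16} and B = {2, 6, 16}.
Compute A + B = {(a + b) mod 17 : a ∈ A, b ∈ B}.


Work in Z/17Z: reduce every sum a + b modulo 17.
Enumerate all 12 pairs:
a = 7: 7+2=9, 7+6=13, 7+16=6
a = 8: 8+2=10, 8+6=14, 8+16=7
a = 10: 10+2=12, 10+6=16, 10+16=9
a = 16: 16+2=1, 16+6=5, 16+16=15
Distinct residues collected: {1, 5, 6, 7, 9, 10, 12, 13, 14, 15, 16}
|A + B| = 11 (out of 17 total residues).

A + B = {1, 5, 6, 7, 9, 10, 12, 13, 14, 15, 16}


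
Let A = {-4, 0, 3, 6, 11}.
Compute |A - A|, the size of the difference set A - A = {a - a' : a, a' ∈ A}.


A - A = {a - a' : a, a' ∈ A}; |A| = 5.
Bounds: 2|A|-1 ≤ |A - A| ≤ |A|² - |A| + 1, i.e. 9 ≤ |A - A| ≤ 21.
Note: 0 ∈ A - A always (from a - a). The set is symmetric: if d ∈ A - A then -d ∈ A - A.
Enumerate nonzero differences d = a - a' with a > a' (then include -d):
Positive differences: {3, 4, 5, 6, 7, 8, 10, 11, 15}
Full difference set: {0} ∪ (positive diffs) ∪ (negative diffs).
|A - A| = 1 + 2·9 = 19 (matches direct enumeration: 19).

|A - A| = 19


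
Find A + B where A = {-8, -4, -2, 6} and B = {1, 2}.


A + B = {a + b : a ∈ A, b ∈ B}.
Enumerate all |A|·|B| = 4·2 = 8 pairs (a, b) and collect distinct sums.
a = -8: -8+1=-7, -8+2=-6
a = -4: -4+1=-3, -4+2=-2
a = -2: -2+1=-1, -2+2=0
a = 6: 6+1=7, 6+2=8
Collecting distinct sums: A + B = {-7, -6, -3, -2, -1, 0, 7, 8}
|A + B| = 8

A + B = {-7, -6, -3, -2, -1, 0, 7, 8}


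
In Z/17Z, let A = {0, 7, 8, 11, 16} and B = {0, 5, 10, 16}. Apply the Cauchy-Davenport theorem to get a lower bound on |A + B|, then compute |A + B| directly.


Cauchy-Davenport: |A + B| ≥ min(p, |A| + |B| - 1) for A, B nonempty in Z/pZ.
|A| = 5, |B| = 4, p = 17.
CD lower bound = min(17, 5 + 4 - 1) = min(17, 8) = 8.
Compute A + B mod 17 directly:
a = 0: 0+0=0, 0+5=5, 0+10=10, 0+16=16
a = 7: 7+0=7, 7+5=12, 7+10=0, 7+16=6
a = 8: 8+0=8, 8+5=13, 8+10=1, 8+16=7
a = 11: 11+0=11, 11+5=16, 11+10=4, 11+16=10
a = 16: 16+0=16, 16+5=4, 16+10=9, 16+16=15
A + B = {0, 1, 4, 5, 6, 7, 8, 9, 10, 11, 12, 13, 15, 16}, so |A + B| = 14.
Verify: 14 ≥ 8? Yes ✓.

CD lower bound = 8, actual |A + B| = 14.


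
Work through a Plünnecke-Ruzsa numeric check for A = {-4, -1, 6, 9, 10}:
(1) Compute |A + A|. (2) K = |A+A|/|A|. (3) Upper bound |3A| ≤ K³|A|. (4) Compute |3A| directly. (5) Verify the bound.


|A| = 5.
Step 1: Compute A + A by enumerating all 25 pairs.
A + A = {-8, -5, -2, 2, 5, 6, 8, 9, 12, 15, 16, 18, 19, 20}, so |A + A| = 14.
Step 2: Doubling constant K = |A + A|/|A| = 14/5 = 14/5 ≈ 2.8000.
Step 3: Plünnecke-Ruzsa gives |3A| ≤ K³·|A| = (2.8000)³ · 5 ≈ 109.7600.
Step 4: Compute 3A = A + A + A directly by enumerating all triples (a,b,c) ∈ A³; |3A| = 28.
Step 5: Check 28 ≤ 109.7600? Yes ✓.

K = 14/5, Plünnecke-Ruzsa bound K³|A| ≈ 109.7600, |3A| = 28, inequality holds.


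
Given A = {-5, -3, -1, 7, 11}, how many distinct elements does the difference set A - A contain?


A - A = {a - a' : a, a' ∈ A}; |A| = 5.
Bounds: 2|A|-1 ≤ |A - A| ≤ |A|² - |A| + 1, i.e. 9 ≤ |A - A| ≤ 21.
Note: 0 ∈ A - A always (from a - a). The set is symmetric: if d ∈ A - A then -d ∈ A - A.
Enumerate nonzero differences d = a - a' with a > a' (then include -d):
Positive differences: {2, 4, 8, 10, 12, 14, 16}
Full difference set: {0} ∪ (positive diffs) ∪ (negative diffs).
|A - A| = 1 + 2·7 = 15 (matches direct enumeration: 15).

|A - A| = 15


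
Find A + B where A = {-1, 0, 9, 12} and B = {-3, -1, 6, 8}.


A + B = {a + b : a ∈ A, b ∈ B}.
Enumerate all |A|·|B| = 4·4 = 16 pairs (a, b) and collect distinct sums.
a = -1: -1+-3=-4, -1+-1=-2, -1+6=5, -1+8=7
a = 0: 0+-3=-3, 0+-1=-1, 0+6=6, 0+8=8
a = 9: 9+-3=6, 9+-1=8, 9+6=15, 9+8=17
a = 12: 12+-3=9, 12+-1=11, 12+6=18, 12+8=20
Collecting distinct sums: A + B = {-4, -3, -2, -1, 5, 6, 7, 8, 9, 11, 15, 17, 18, 20}
|A + B| = 14

A + B = {-4, -3, -2, -1, 5, 6, 7, 8, 9, 11, 15, 17, 18, 20}


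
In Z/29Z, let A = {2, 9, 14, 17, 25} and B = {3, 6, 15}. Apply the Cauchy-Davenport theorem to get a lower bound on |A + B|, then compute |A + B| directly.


Cauchy-Davenport: |A + B| ≥ min(p, |A| + |B| - 1) for A, B nonempty in Z/pZ.
|A| = 5, |B| = 3, p = 29.
CD lower bound = min(29, 5 + 3 - 1) = min(29, 7) = 7.
Compute A + B mod 29 directly:
a = 2: 2+3=5, 2+6=8, 2+15=17
a = 9: 9+3=12, 9+6=15, 9+15=24
a = 14: 14+3=17, 14+6=20, 14+15=0
a = 17: 17+3=20, 17+6=23, 17+15=3
a = 25: 25+3=28, 25+6=2, 25+15=11
A + B = {0, 2, 3, 5, 8, 11, 12, 15, 17, 20, 23, 24, 28}, so |A + B| = 13.
Verify: 13 ≥ 7? Yes ✓.

CD lower bound = 7, actual |A + B| = 13.


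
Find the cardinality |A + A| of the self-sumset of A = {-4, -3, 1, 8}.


A + A = {a + a' : a, a' ∈ A}; |A| = 4.
General bounds: 2|A| - 1 ≤ |A + A| ≤ |A|(|A|+1)/2, i.e. 7 ≤ |A + A| ≤ 10.
Lower bound 2|A|-1 is attained iff A is an arithmetic progression.
Enumerate sums a + a' for a ≤ a' (symmetric, so this suffices):
a = -4: -4+-4=-8, -4+-3=-7, -4+1=-3, -4+8=4
a = -3: -3+-3=-6, -3+1=-2, -3+8=5
a = 1: 1+1=2, 1+8=9
a = 8: 8+8=16
Distinct sums: {-8, -7, -6, -3, -2, 2, 4, 5, 9, 16}
|A + A| = 10

|A + A| = 10


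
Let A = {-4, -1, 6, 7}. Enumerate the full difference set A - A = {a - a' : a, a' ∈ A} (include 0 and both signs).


A - A = {a - a' : a, a' ∈ A}.
Compute a - a' for each ordered pair (a, a'):
a = -4: -4--4=0, -4--1=-3, -4-6=-10, -4-7=-11
a = -1: -1--4=3, -1--1=0, -1-6=-7, -1-7=-8
a = 6: 6--4=10, 6--1=7, 6-6=0, 6-7=-1
a = 7: 7--4=11, 7--1=8, 7-6=1, 7-7=0
Collecting distinct values (and noting 0 appears from a-a):
A - A = {-11, -10, -8, -7, -3, -1, 0, 1, 3, 7, 8, 10, 11}
|A - A| = 13

A - A = {-11, -10, -8, -7, -3, -1, 0, 1, 3, 7, 8, 10, 11}


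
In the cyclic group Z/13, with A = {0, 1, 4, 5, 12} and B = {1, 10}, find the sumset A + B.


Work in Z/13Z: reduce every sum a + b modulo 13.
Enumerate all 10 pairs:
a = 0: 0+1=1, 0+10=10
a = 1: 1+1=2, 1+10=11
a = 4: 4+1=5, 4+10=1
a = 5: 5+1=6, 5+10=2
a = 12: 12+1=0, 12+10=9
Distinct residues collected: {0, 1, 2, 5, 6, 9, 10, 11}
|A + B| = 8 (out of 13 total residues).

A + B = {0, 1, 2, 5, 6, 9, 10, 11}


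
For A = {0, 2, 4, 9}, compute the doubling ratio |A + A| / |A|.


|A| = 4.
Compute A + A by enumerating all 16 pairs.
A + A = {0, 2, 4, 6, 8, 9, 11, 13, 18}, so |A + A| = 9.
K = |A + A| / |A| = 9/4 (already in lowest terms) ≈ 2.2500.
Reference: AP of size 4 gives K = 7/4 ≈ 1.7500; a fully generic set of size 4 gives K ≈ 2.5000.

|A| = 4, |A + A| = 9, K = 9/4.


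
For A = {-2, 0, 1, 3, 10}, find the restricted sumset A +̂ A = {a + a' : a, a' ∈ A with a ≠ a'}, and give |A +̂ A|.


Restricted sumset: A +̂ A = {a + a' : a ∈ A, a' ∈ A, a ≠ a'}.
Equivalently, take A + A and drop any sum 2a that is achievable ONLY as a + a for a ∈ A (i.e. sums representable only with equal summands).
Enumerate pairs (a, a') with a < a' (symmetric, so each unordered pair gives one sum; this covers all a ≠ a'):
  -2 + 0 = -2
  -2 + 1 = -1
  -2 + 3 = 1
  -2 + 10 = 8
  0 + 1 = 1
  0 + 3 = 3
  0 + 10 = 10
  1 + 3 = 4
  1 + 10 = 11
  3 + 10 = 13
Collected distinct sums: {-2, -1, 1, 3, 4, 8, 10, 11, 13}
|A +̂ A| = 9
(Reference bound: |A +̂ A| ≥ 2|A| - 3 for |A| ≥ 2, with |A| = 5 giving ≥ 7.)

|A +̂ A| = 9


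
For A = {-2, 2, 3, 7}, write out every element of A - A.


A - A = {a - a' : a, a' ∈ A}.
Compute a - a' for each ordered pair (a, a'):
a = -2: -2--2=0, -2-2=-4, -2-3=-5, -2-7=-9
a = 2: 2--2=4, 2-2=0, 2-3=-1, 2-7=-5
a = 3: 3--2=5, 3-2=1, 3-3=0, 3-7=-4
a = 7: 7--2=9, 7-2=5, 7-3=4, 7-7=0
Collecting distinct values (and noting 0 appears from a-a):
A - A = {-9, -5, -4, -1, 0, 1, 4, 5, 9}
|A - A| = 9

A - A = {-9, -5, -4, -1, 0, 1, 4, 5, 9}


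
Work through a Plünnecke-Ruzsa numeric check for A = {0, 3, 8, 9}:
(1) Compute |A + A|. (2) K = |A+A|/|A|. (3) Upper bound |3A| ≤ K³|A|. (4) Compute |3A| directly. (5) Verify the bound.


|A| = 4.
Step 1: Compute A + A by enumerating all 16 pairs.
A + A = {0, 3, 6, 8, 9, 11, 12, 16, 17, 18}, so |A + A| = 10.
Step 2: Doubling constant K = |A + A|/|A| = 10/4 = 10/4 ≈ 2.5000.
Step 3: Plünnecke-Ruzsa gives |3A| ≤ K³·|A| = (2.5000)³ · 4 ≈ 62.5000.
Step 4: Compute 3A = A + A + A directly by enumerating all triples (a,b,c) ∈ A³; |3A| = 19.
Step 5: Check 19 ≤ 62.5000? Yes ✓.

K = 10/4, Plünnecke-Ruzsa bound K³|A| ≈ 62.5000, |3A| = 19, inequality holds.


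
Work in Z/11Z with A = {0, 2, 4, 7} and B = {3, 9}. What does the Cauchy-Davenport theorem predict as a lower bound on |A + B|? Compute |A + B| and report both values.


Cauchy-Davenport: |A + B| ≥ min(p, |A| + |B| - 1) for A, B nonempty in Z/pZ.
|A| = 4, |B| = 2, p = 11.
CD lower bound = min(11, 4 + 2 - 1) = min(11, 5) = 5.
Compute A + B mod 11 directly:
a = 0: 0+3=3, 0+9=9
a = 2: 2+3=5, 2+9=0
a = 4: 4+3=7, 4+9=2
a = 7: 7+3=10, 7+9=5
A + B = {0, 2, 3, 5, 7, 9, 10}, so |A + B| = 7.
Verify: 7 ≥ 5? Yes ✓.

CD lower bound = 5, actual |A + B| = 7.


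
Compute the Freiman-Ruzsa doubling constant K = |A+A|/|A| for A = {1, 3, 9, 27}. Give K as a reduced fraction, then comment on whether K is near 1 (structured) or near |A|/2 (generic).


|A| = 4.
Compute A + A by enumerating all 16 pairs.
A + A = {2, 4, 6, 10, 12, 18, 28, 30, 36, 54}, so |A + A| = 10.
K = |A + A| / |A| = 10/4 = 5/2 ≈ 2.5000.
Reference: AP of size 4 gives K = 7/4 ≈ 1.7500; a fully generic set of size 4 gives K ≈ 2.5000.

|A| = 4, |A + A| = 10, K = 10/4 = 5/2.


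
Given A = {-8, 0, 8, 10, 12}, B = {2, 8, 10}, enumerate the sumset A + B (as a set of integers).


A + B = {a + b : a ∈ A, b ∈ B}.
Enumerate all |A|·|B| = 5·3 = 15 pairs (a, b) and collect distinct sums.
a = -8: -8+2=-6, -8+8=0, -8+10=2
a = 0: 0+2=2, 0+8=8, 0+10=10
a = 8: 8+2=10, 8+8=16, 8+10=18
a = 10: 10+2=12, 10+8=18, 10+10=20
a = 12: 12+2=14, 12+8=20, 12+10=22
Collecting distinct sums: A + B = {-6, 0, 2, 8, 10, 12, 14, 16, 18, 20, 22}
|A + B| = 11

A + B = {-6, 0, 2, 8, 10, 12, 14, 16, 18, 20, 22}


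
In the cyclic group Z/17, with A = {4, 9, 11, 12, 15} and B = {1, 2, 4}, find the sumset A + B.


Work in Z/17Z: reduce every sum a + b modulo 17.
Enumerate all 15 pairs:
a = 4: 4+1=5, 4+2=6, 4+4=8
a = 9: 9+1=10, 9+2=11, 9+4=13
a = 11: 11+1=12, 11+2=13, 11+4=15
a = 12: 12+1=13, 12+2=14, 12+4=16
a = 15: 15+1=16, 15+2=0, 15+4=2
Distinct residues collected: {0, 2, 5, 6, 8, 10, 11, 12, 13, 14, 15, 16}
|A + B| = 12 (out of 17 total residues).

A + B = {0, 2, 5, 6, 8, 10, 11, 12, 13, 14, 15, 16}


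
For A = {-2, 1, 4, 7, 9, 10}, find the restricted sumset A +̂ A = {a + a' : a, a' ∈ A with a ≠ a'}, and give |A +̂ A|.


Restricted sumset: A +̂ A = {a + a' : a ∈ A, a' ∈ A, a ≠ a'}.
Equivalently, take A + A and drop any sum 2a that is achievable ONLY as a + a for a ∈ A (i.e. sums representable only with equal summands).
Enumerate pairs (a, a') with a < a' (symmetric, so each unordered pair gives one sum; this covers all a ≠ a'):
  -2 + 1 = -1
  -2 + 4 = 2
  -2 + 7 = 5
  -2 + 9 = 7
  -2 + 10 = 8
  1 + 4 = 5
  1 + 7 = 8
  1 + 9 = 10
  1 + 10 = 11
  4 + 7 = 11
  4 + 9 = 13
  4 + 10 = 14
  7 + 9 = 16
  7 + 10 = 17
  9 + 10 = 19
Collected distinct sums: {-1, 2, 5, 7, 8, 10, 11, 13, 14, 16, 17, 19}
|A +̂ A| = 12
(Reference bound: |A +̂ A| ≥ 2|A| - 3 for |A| ≥ 2, with |A| = 6 giving ≥ 9.)

|A +̂ A| = 12


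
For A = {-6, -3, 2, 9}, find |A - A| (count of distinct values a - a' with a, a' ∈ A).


A - A = {a - a' : a, a' ∈ A}; |A| = 4.
Bounds: 2|A|-1 ≤ |A - A| ≤ |A|² - |A| + 1, i.e. 7 ≤ |A - A| ≤ 13.
Note: 0 ∈ A - A always (from a - a). The set is symmetric: if d ∈ A - A then -d ∈ A - A.
Enumerate nonzero differences d = a - a' with a > a' (then include -d):
Positive differences: {3, 5, 7, 8, 12, 15}
Full difference set: {0} ∪ (positive diffs) ∪ (negative diffs).
|A - A| = 1 + 2·6 = 13 (matches direct enumeration: 13).

|A - A| = 13


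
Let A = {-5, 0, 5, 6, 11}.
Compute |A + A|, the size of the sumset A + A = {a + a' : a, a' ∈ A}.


A + A = {a + a' : a, a' ∈ A}; |A| = 5.
General bounds: 2|A| - 1 ≤ |A + A| ≤ |A|(|A|+1)/2, i.e. 9 ≤ |A + A| ≤ 15.
Lower bound 2|A|-1 is attained iff A is an arithmetic progression.
Enumerate sums a + a' for a ≤ a' (symmetric, so this suffices):
a = -5: -5+-5=-10, -5+0=-5, -5+5=0, -5+6=1, -5+11=6
a = 0: 0+0=0, 0+5=5, 0+6=6, 0+11=11
a = 5: 5+5=10, 5+6=11, 5+11=16
a = 6: 6+6=12, 6+11=17
a = 11: 11+11=22
Distinct sums: {-10, -5, 0, 1, 5, 6, 10, 11, 12, 16, 17, 22}
|A + A| = 12

|A + A| = 12


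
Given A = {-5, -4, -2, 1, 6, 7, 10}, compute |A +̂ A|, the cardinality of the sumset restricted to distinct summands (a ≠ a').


Restricted sumset: A +̂ A = {a + a' : a ∈ A, a' ∈ A, a ≠ a'}.
Equivalently, take A + A and drop any sum 2a that is achievable ONLY as a + a for a ∈ A (i.e. sums representable only with equal summands).
Enumerate pairs (a, a') with a < a' (symmetric, so each unordered pair gives one sum; this covers all a ≠ a'):
  -5 + -4 = -9
  -5 + -2 = -7
  -5 + 1 = -4
  -5 + 6 = 1
  -5 + 7 = 2
  -5 + 10 = 5
  -4 + -2 = -6
  -4 + 1 = -3
  -4 + 6 = 2
  -4 + 7 = 3
  -4 + 10 = 6
  -2 + 1 = -1
  -2 + 6 = 4
  -2 + 7 = 5
  -2 + 10 = 8
  1 + 6 = 7
  1 + 7 = 8
  1 + 10 = 11
  6 + 7 = 13
  6 + 10 = 16
  7 + 10 = 17
Collected distinct sums: {-9, -7, -6, -4, -3, -1, 1, 2, 3, 4, 5, 6, 7, 8, 11, 13, 16, 17}
|A +̂ A| = 18
(Reference bound: |A +̂ A| ≥ 2|A| - 3 for |A| ≥ 2, with |A| = 7 giving ≥ 11.)

|A +̂ A| = 18


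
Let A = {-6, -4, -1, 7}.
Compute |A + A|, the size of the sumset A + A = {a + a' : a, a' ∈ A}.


A + A = {a + a' : a, a' ∈ A}; |A| = 4.
General bounds: 2|A| - 1 ≤ |A + A| ≤ |A|(|A|+1)/2, i.e. 7 ≤ |A + A| ≤ 10.
Lower bound 2|A|-1 is attained iff A is an arithmetic progression.
Enumerate sums a + a' for a ≤ a' (symmetric, so this suffices):
a = -6: -6+-6=-12, -6+-4=-10, -6+-1=-7, -6+7=1
a = -4: -4+-4=-8, -4+-1=-5, -4+7=3
a = -1: -1+-1=-2, -1+7=6
a = 7: 7+7=14
Distinct sums: {-12, -10, -8, -7, -5, -2, 1, 3, 6, 14}
|A + A| = 10

|A + A| = 10


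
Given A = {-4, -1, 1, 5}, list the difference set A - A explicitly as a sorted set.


A - A = {a - a' : a, a' ∈ A}.
Compute a - a' for each ordered pair (a, a'):
a = -4: -4--4=0, -4--1=-3, -4-1=-5, -4-5=-9
a = -1: -1--4=3, -1--1=0, -1-1=-2, -1-5=-6
a = 1: 1--4=5, 1--1=2, 1-1=0, 1-5=-4
a = 5: 5--4=9, 5--1=6, 5-1=4, 5-5=0
Collecting distinct values (and noting 0 appears from a-a):
A - A = {-9, -6, -5, -4, -3, -2, 0, 2, 3, 4, 5, 6, 9}
|A - A| = 13

A - A = {-9, -6, -5, -4, -3, -2, 0, 2, 3, 4, 5, 6, 9}


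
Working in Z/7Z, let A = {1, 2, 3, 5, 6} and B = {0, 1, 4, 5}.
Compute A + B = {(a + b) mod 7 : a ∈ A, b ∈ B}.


Work in Z/7Z: reduce every sum a + b modulo 7.
Enumerate all 20 pairs:
a = 1: 1+0=1, 1+1=2, 1+4=5, 1+5=6
a = 2: 2+0=2, 2+1=3, 2+4=6, 2+5=0
a = 3: 3+0=3, 3+1=4, 3+4=0, 3+5=1
a = 5: 5+0=5, 5+1=6, 5+4=2, 5+5=3
a = 6: 6+0=6, 6+1=0, 6+4=3, 6+5=4
Distinct residues collected: {0, 1, 2, 3, 4, 5, 6}
|A + B| = 7 (out of 7 total residues).

A + B = {0, 1, 2, 3, 4, 5, 6}


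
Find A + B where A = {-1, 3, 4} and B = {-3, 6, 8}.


A + B = {a + b : a ∈ A, b ∈ B}.
Enumerate all |A|·|B| = 3·3 = 9 pairs (a, b) and collect distinct sums.
a = -1: -1+-3=-4, -1+6=5, -1+8=7
a = 3: 3+-3=0, 3+6=9, 3+8=11
a = 4: 4+-3=1, 4+6=10, 4+8=12
Collecting distinct sums: A + B = {-4, 0, 1, 5, 7, 9, 10, 11, 12}
|A + B| = 9

A + B = {-4, 0, 1, 5, 7, 9, 10, 11, 12}


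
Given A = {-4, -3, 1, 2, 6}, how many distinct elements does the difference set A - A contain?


A - A = {a - a' : a, a' ∈ A}; |A| = 5.
Bounds: 2|A|-1 ≤ |A - A| ≤ |A|² - |A| + 1, i.e. 9 ≤ |A - A| ≤ 21.
Note: 0 ∈ A - A always (from a - a). The set is symmetric: if d ∈ A - A then -d ∈ A - A.
Enumerate nonzero differences d = a - a' with a > a' (then include -d):
Positive differences: {1, 4, 5, 6, 9, 10}
Full difference set: {0} ∪ (positive diffs) ∪ (negative diffs).
|A - A| = 1 + 2·6 = 13 (matches direct enumeration: 13).

|A - A| = 13


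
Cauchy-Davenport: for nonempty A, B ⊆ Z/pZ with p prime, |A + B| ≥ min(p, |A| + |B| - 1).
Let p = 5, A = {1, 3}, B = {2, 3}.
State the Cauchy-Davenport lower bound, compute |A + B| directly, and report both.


Cauchy-Davenport: |A + B| ≥ min(p, |A| + |B| - 1) for A, B nonempty in Z/pZ.
|A| = 2, |B| = 2, p = 5.
CD lower bound = min(5, 2 + 2 - 1) = min(5, 3) = 3.
Compute A + B mod 5 directly:
a = 1: 1+2=3, 1+3=4
a = 3: 3+2=0, 3+3=1
A + B = {0, 1, 3, 4}, so |A + B| = 4.
Verify: 4 ≥ 3? Yes ✓.

CD lower bound = 3, actual |A + B| = 4.


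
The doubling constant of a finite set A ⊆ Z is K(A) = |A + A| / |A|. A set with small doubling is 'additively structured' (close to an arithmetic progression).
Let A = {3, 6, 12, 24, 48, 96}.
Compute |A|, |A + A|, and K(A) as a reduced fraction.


|A| = 6.
Compute A + A by enumerating all 36 pairs.
A + A = {6, 9, 12, 15, 18, 24, 27, 30, 36, 48, 51, 54, 60, 72, 96, 99, 102, 108, 120, 144, 192}, so |A + A| = 21.
K = |A + A| / |A| = 21/6 = 7/2 ≈ 3.5000.
Reference: AP of size 6 gives K = 11/6 ≈ 1.8333; a fully generic set of size 6 gives K ≈ 3.5000.

|A| = 6, |A + A| = 21, K = 21/6 = 7/2.


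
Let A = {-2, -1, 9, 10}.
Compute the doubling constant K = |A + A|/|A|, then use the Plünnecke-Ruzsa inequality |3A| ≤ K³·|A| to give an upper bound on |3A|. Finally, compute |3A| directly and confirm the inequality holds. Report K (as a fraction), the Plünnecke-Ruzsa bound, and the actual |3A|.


|A| = 4.
Step 1: Compute A + A by enumerating all 16 pairs.
A + A = {-4, -3, -2, 7, 8, 9, 18, 19, 20}, so |A + A| = 9.
Step 2: Doubling constant K = |A + A|/|A| = 9/4 = 9/4 ≈ 2.2500.
Step 3: Plünnecke-Ruzsa gives |3A| ≤ K³·|A| = (2.2500)³ · 4 ≈ 45.5625.
Step 4: Compute 3A = A + A + A directly by enumerating all triples (a,b,c) ∈ A³; |3A| = 16.
Step 5: Check 16 ≤ 45.5625? Yes ✓.

K = 9/4, Plünnecke-Ruzsa bound K³|A| ≈ 45.5625, |3A| = 16, inequality holds.


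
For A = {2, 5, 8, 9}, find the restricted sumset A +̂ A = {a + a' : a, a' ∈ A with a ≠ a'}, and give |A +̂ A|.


Restricted sumset: A +̂ A = {a + a' : a ∈ A, a' ∈ A, a ≠ a'}.
Equivalently, take A + A and drop any sum 2a that is achievable ONLY as a + a for a ∈ A (i.e. sums representable only with equal summands).
Enumerate pairs (a, a') with a < a' (symmetric, so each unordered pair gives one sum; this covers all a ≠ a'):
  2 + 5 = 7
  2 + 8 = 10
  2 + 9 = 11
  5 + 8 = 13
  5 + 9 = 14
  8 + 9 = 17
Collected distinct sums: {7, 10, 11, 13, 14, 17}
|A +̂ A| = 6
(Reference bound: |A +̂ A| ≥ 2|A| - 3 for |A| ≥ 2, with |A| = 4 giving ≥ 5.)

|A +̂ A| = 6


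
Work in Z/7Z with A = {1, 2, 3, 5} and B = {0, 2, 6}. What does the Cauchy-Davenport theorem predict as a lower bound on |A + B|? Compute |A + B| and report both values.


Cauchy-Davenport: |A + B| ≥ min(p, |A| + |B| - 1) for A, B nonempty in Z/pZ.
|A| = 4, |B| = 3, p = 7.
CD lower bound = min(7, 4 + 3 - 1) = min(7, 6) = 6.
Compute A + B mod 7 directly:
a = 1: 1+0=1, 1+2=3, 1+6=0
a = 2: 2+0=2, 2+2=4, 2+6=1
a = 3: 3+0=3, 3+2=5, 3+6=2
a = 5: 5+0=5, 5+2=0, 5+6=4
A + B = {0, 1, 2, 3, 4, 5}, so |A + B| = 6.
Verify: 6 ≥ 6? Yes ✓.

CD lower bound = 6, actual |A + B| = 6.


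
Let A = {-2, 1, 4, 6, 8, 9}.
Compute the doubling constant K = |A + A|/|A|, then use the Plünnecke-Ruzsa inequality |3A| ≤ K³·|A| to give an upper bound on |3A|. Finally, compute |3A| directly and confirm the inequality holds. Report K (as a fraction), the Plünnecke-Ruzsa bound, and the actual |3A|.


|A| = 6.
Step 1: Compute A + A by enumerating all 36 pairs.
A + A = {-4, -1, 2, 4, 5, 6, 7, 8, 9, 10, 12, 13, 14, 15, 16, 17, 18}, so |A + A| = 17.
Step 2: Doubling constant K = |A + A|/|A| = 17/6 = 17/6 ≈ 2.8333.
Step 3: Plünnecke-Ruzsa gives |3A| ≤ K³·|A| = (2.8333)³ · 6 ≈ 136.4722.
Step 4: Compute 3A = A + A + A directly by enumerating all triples (a,b,c) ∈ A³; |3A| = 29.
Step 5: Check 29 ≤ 136.4722? Yes ✓.

K = 17/6, Plünnecke-Ruzsa bound K³|A| ≈ 136.4722, |3A| = 29, inequality holds.


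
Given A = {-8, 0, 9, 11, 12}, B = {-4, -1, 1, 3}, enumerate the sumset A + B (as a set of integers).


A + B = {a + b : a ∈ A, b ∈ B}.
Enumerate all |A|·|B| = 5·4 = 20 pairs (a, b) and collect distinct sums.
a = -8: -8+-4=-12, -8+-1=-9, -8+1=-7, -8+3=-5
a = 0: 0+-4=-4, 0+-1=-1, 0+1=1, 0+3=3
a = 9: 9+-4=5, 9+-1=8, 9+1=10, 9+3=12
a = 11: 11+-4=7, 11+-1=10, 11+1=12, 11+3=14
a = 12: 12+-4=8, 12+-1=11, 12+1=13, 12+3=15
Collecting distinct sums: A + B = {-12, -9, -7, -5, -4, -1, 1, 3, 5, 7, 8, 10, 11, 12, 13, 14, 15}
|A + B| = 17

A + B = {-12, -9, -7, -5, -4, -1, 1, 3, 5, 7, 8, 10, 11, 12, 13, 14, 15}


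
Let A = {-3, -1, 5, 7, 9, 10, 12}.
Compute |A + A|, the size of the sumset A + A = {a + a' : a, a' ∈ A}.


A + A = {a + a' : a, a' ∈ A}; |A| = 7.
General bounds: 2|A| - 1 ≤ |A + A| ≤ |A|(|A|+1)/2, i.e. 13 ≤ |A + A| ≤ 28.
Lower bound 2|A|-1 is attained iff A is an arithmetic progression.
Enumerate sums a + a' for a ≤ a' (symmetric, so this suffices):
a = -3: -3+-3=-6, -3+-1=-4, -3+5=2, -3+7=4, -3+9=6, -3+10=7, -3+12=9
a = -1: -1+-1=-2, -1+5=4, -1+7=6, -1+9=8, -1+10=9, -1+12=11
a = 5: 5+5=10, 5+7=12, 5+9=14, 5+10=15, 5+12=17
a = 7: 7+7=14, 7+9=16, 7+10=17, 7+12=19
a = 9: 9+9=18, 9+10=19, 9+12=21
a = 10: 10+10=20, 10+12=22
a = 12: 12+12=24
Distinct sums: {-6, -4, -2, 2, 4, 6, 7, 8, 9, 10, 11, 12, 14, 15, 16, 17, 18, 19, 20, 21, 22, 24}
|A + A| = 22

|A + A| = 22


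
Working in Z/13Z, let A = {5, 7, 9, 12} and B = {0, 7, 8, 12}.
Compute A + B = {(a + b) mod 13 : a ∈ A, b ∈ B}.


Work in Z/13Z: reduce every sum a + b modulo 13.
Enumerate all 16 pairs:
a = 5: 5+0=5, 5+7=12, 5+8=0, 5+12=4
a = 7: 7+0=7, 7+7=1, 7+8=2, 7+12=6
a = 9: 9+0=9, 9+7=3, 9+8=4, 9+12=8
a = 12: 12+0=12, 12+7=6, 12+8=7, 12+12=11
Distinct residues collected: {0, 1, 2, 3, 4, 5, 6, 7, 8, 9, 11, 12}
|A + B| = 12 (out of 13 total residues).

A + B = {0, 1, 2, 3, 4, 5, 6, 7, 8, 9, 11, 12}


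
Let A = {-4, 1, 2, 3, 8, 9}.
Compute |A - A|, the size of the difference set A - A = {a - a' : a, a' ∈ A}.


A - A = {a - a' : a, a' ∈ A}; |A| = 6.
Bounds: 2|A|-1 ≤ |A - A| ≤ |A|² - |A| + 1, i.e. 11 ≤ |A - A| ≤ 31.
Note: 0 ∈ A - A always (from a - a). The set is symmetric: if d ∈ A - A then -d ∈ A - A.
Enumerate nonzero differences d = a - a' with a > a' (then include -d):
Positive differences: {1, 2, 5, 6, 7, 8, 12, 13}
Full difference set: {0} ∪ (positive diffs) ∪ (negative diffs).
|A - A| = 1 + 2·8 = 17 (matches direct enumeration: 17).

|A - A| = 17


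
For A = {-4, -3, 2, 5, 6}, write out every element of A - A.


A - A = {a - a' : a, a' ∈ A}.
Compute a - a' for each ordered pair (a, a'):
a = -4: -4--4=0, -4--3=-1, -4-2=-6, -4-5=-9, -4-6=-10
a = -3: -3--4=1, -3--3=0, -3-2=-5, -3-5=-8, -3-6=-9
a = 2: 2--4=6, 2--3=5, 2-2=0, 2-5=-3, 2-6=-4
a = 5: 5--4=9, 5--3=8, 5-2=3, 5-5=0, 5-6=-1
a = 6: 6--4=10, 6--3=9, 6-2=4, 6-5=1, 6-6=0
Collecting distinct values (and noting 0 appears from a-a):
A - A = {-10, -9, -8, -6, -5, -4, -3, -1, 0, 1, 3, 4, 5, 6, 8, 9, 10}
|A - A| = 17

A - A = {-10, -9, -8, -6, -5, -4, -3, -1, 0, 1, 3, 4, 5, 6, 8, 9, 10}


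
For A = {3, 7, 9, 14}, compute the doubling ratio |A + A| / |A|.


|A| = 4.
Compute A + A by enumerating all 16 pairs.
A + A = {6, 10, 12, 14, 16, 17, 18, 21, 23, 28}, so |A + A| = 10.
K = |A + A| / |A| = 10/4 = 5/2 ≈ 2.5000.
Reference: AP of size 4 gives K = 7/4 ≈ 1.7500; a fully generic set of size 4 gives K ≈ 2.5000.

|A| = 4, |A + A| = 10, K = 10/4 = 5/2.


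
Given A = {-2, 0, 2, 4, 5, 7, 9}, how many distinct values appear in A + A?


A + A = {a + a' : a, a' ∈ A}; |A| = 7.
General bounds: 2|A| - 1 ≤ |A + A| ≤ |A|(|A|+1)/2, i.e. 13 ≤ |A + A| ≤ 28.
Lower bound 2|A|-1 is attained iff A is an arithmetic progression.
Enumerate sums a + a' for a ≤ a' (symmetric, so this suffices):
a = -2: -2+-2=-4, -2+0=-2, -2+2=0, -2+4=2, -2+5=3, -2+7=5, -2+9=7
a = 0: 0+0=0, 0+2=2, 0+4=4, 0+5=5, 0+7=7, 0+9=9
a = 2: 2+2=4, 2+4=6, 2+5=7, 2+7=9, 2+9=11
a = 4: 4+4=8, 4+5=9, 4+7=11, 4+9=13
a = 5: 5+5=10, 5+7=12, 5+9=14
a = 7: 7+7=14, 7+9=16
a = 9: 9+9=18
Distinct sums: {-4, -2, 0, 2, 3, 4, 5, 6, 7, 8, 9, 10, 11, 12, 13, 14, 16, 18}
|A + A| = 18

|A + A| = 18


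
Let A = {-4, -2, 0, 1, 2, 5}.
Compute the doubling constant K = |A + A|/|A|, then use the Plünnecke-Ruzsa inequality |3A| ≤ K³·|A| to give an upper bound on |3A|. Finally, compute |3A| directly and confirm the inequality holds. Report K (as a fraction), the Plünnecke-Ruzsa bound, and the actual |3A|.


|A| = 6.
Step 1: Compute A + A by enumerating all 36 pairs.
A + A = {-8, -6, -4, -3, -2, -1, 0, 1, 2, 3, 4, 5, 6, 7, 10}, so |A + A| = 15.
Step 2: Doubling constant K = |A + A|/|A| = 15/6 = 15/6 ≈ 2.5000.
Step 3: Plünnecke-Ruzsa gives |3A| ≤ K³·|A| = (2.5000)³ · 6 ≈ 93.7500.
Step 4: Compute 3A = A + A + A directly by enumerating all triples (a,b,c) ∈ A³; |3A| = 24.
Step 5: Check 24 ≤ 93.7500? Yes ✓.

K = 15/6, Plünnecke-Ruzsa bound K³|A| ≈ 93.7500, |3A| = 24, inequality holds.


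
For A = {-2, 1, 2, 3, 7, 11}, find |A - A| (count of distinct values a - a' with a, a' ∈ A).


A - A = {a - a' : a, a' ∈ A}; |A| = 6.
Bounds: 2|A|-1 ≤ |A - A| ≤ |A|² - |A| + 1, i.e. 11 ≤ |A - A| ≤ 31.
Note: 0 ∈ A - A always (from a - a). The set is symmetric: if d ∈ A - A then -d ∈ A - A.
Enumerate nonzero differences d = a - a' with a > a' (then include -d):
Positive differences: {1, 2, 3, 4, 5, 6, 8, 9, 10, 13}
Full difference set: {0} ∪ (positive diffs) ∪ (negative diffs).
|A - A| = 1 + 2·10 = 21 (matches direct enumeration: 21).

|A - A| = 21


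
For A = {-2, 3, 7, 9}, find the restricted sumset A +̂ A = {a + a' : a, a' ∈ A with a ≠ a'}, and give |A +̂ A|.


Restricted sumset: A +̂ A = {a + a' : a ∈ A, a' ∈ A, a ≠ a'}.
Equivalently, take A + A and drop any sum 2a that is achievable ONLY as a + a for a ∈ A (i.e. sums representable only with equal summands).
Enumerate pairs (a, a') with a < a' (symmetric, so each unordered pair gives one sum; this covers all a ≠ a'):
  -2 + 3 = 1
  -2 + 7 = 5
  -2 + 9 = 7
  3 + 7 = 10
  3 + 9 = 12
  7 + 9 = 16
Collected distinct sums: {1, 5, 7, 10, 12, 16}
|A +̂ A| = 6
(Reference bound: |A +̂ A| ≥ 2|A| - 3 for |A| ≥ 2, with |A| = 4 giving ≥ 5.)

|A +̂ A| = 6


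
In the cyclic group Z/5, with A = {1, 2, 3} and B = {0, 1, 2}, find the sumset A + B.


Work in Z/5Z: reduce every sum a + b modulo 5.
Enumerate all 9 pairs:
a = 1: 1+0=1, 1+1=2, 1+2=3
a = 2: 2+0=2, 2+1=3, 2+2=4
a = 3: 3+0=3, 3+1=4, 3+2=0
Distinct residues collected: {0, 1, 2, 3, 4}
|A + B| = 5 (out of 5 total residues).

A + B = {0, 1, 2, 3, 4}


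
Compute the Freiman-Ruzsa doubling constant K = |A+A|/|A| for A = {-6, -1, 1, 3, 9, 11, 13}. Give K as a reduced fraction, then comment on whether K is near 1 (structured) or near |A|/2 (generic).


|A| = 7.
Compute A + A by enumerating all 49 pairs.
A + A = {-12, -7, -5, -3, -2, 0, 2, 3, 4, 5, 6, 7, 8, 10, 12, 14, 16, 18, 20, 22, 24, 26}, so |A + A| = 22.
K = |A + A| / |A| = 22/7 (already in lowest terms) ≈ 3.1429.
Reference: AP of size 7 gives K = 13/7 ≈ 1.8571; a fully generic set of size 7 gives K ≈ 4.0000.

|A| = 7, |A + A| = 22, K = 22/7.


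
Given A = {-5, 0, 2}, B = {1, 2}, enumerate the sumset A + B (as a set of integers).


A + B = {a + b : a ∈ A, b ∈ B}.
Enumerate all |A|·|B| = 3·2 = 6 pairs (a, b) and collect distinct sums.
a = -5: -5+1=-4, -5+2=-3
a = 0: 0+1=1, 0+2=2
a = 2: 2+1=3, 2+2=4
Collecting distinct sums: A + B = {-4, -3, 1, 2, 3, 4}
|A + B| = 6

A + B = {-4, -3, 1, 2, 3, 4}


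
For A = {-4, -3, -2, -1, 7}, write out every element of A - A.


A - A = {a - a' : a, a' ∈ A}.
Compute a - a' for each ordered pair (a, a'):
a = -4: -4--4=0, -4--3=-1, -4--2=-2, -4--1=-3, -4-7=-11
a = -3: -3--4=1, -3--3=0, -3--2=-1, -3--1=-2, -3-7=-10
a = -2: -2--4=2, -2--3=1, -2--2=0, -2--1=-1, -2-7=-9
a = -1: -1--4=3, -1--3=2, -1--2=1, -1--1=0, -1-7=-8
a = 7: 7--4=11, 7--3=10, 7--2=9, 7--1=8, 7-7=0
Collecting distinct values (and noting 0 appears from a-a):
A - A = {-11, -10, -9, -8, -3, -2, -1, 0, 1, 2, 3, 8, 9, 10, 11}
|A - A| = 15

A - A = {-11, -10, -9, -8, -3, -2, -1, 0, 1, 2, 3, 8, 9, 10, 11}


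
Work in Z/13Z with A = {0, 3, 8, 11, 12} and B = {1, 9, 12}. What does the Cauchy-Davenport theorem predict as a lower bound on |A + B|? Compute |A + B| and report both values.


Cauchy-Davenport: |A + B| ≥ min(p, |A| + |B| - 1) for A, B nonempty in Z/pZ.
|A| = 5, |B| = 3, p = 13.
CD lower bound = min(13, 5 + 3 - 1) = min(13, 7) = 7.
Compute A + B mod 13 directly:
a = 0: 0+1=1, 0+9=9, 0+12=12
a = 3: 3+1=4, 3+9=12, 3+12=2
a = 8: 8+1=9, 8+9=4, 8+12=7
a = 11: 11+1=12, 11+9=7, 11+12=10
a = 12: 12+1=0, 12+9=8, 12+12=11
A + B = {0, 1, 2, 4, 7, 8, 9, 10, 11, 12}, so |A + B| = 10.
Verify: 10 ≥ 7? Yes ✓.

CD lower bound = 7, actual |A + B| = 10.


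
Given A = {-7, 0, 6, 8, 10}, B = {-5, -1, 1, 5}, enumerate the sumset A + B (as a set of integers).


A + B = {a + b : a ∈ A, b ∈ B}.
Enumerate all |A|·|B| = 5·4 = 20 pairs (a, b) and collect distinct sums.
a = -7: -7+-5=-12, -7+-1=-8, -7+1=-6, -7+5=-2
a = 0: 0+-5=-5, 0+-1=-1, 0+1=1, 0+5=5
a = 6: 6+-5=1, 6+-1=5, 6+1=7, 6+5=11
a = 8: 8+-5=3, 8+-1=7, 8+1=9, 8+5=13
a = 10: 10+-5=5, 10+-1=9, 10+1=11, 10+5=15
Collecting distinct sums: A + B = {-12, -8, -6, -5, -2, -1, 1, 3, 5, 7, 9, 11, 13, 15}
|A + B| = 14

A + B = {-12, -8, -6, -5, -2, -1, 1, 3, 5, 7, 9, 11, 13, 15}


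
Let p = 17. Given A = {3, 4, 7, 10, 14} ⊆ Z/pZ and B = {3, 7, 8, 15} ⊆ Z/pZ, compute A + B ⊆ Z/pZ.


Work in Z/17Z: reduce every sum a + b modulo 17.
Enumerate all 20 pairs:
a = 3: 3+3=6, 3+7=10, 3+8=11, 3+15=1
a = 4: 4+3=7, 4+7=11, 4+8=12, 4+15=2
a = 7: 7+3=10, 7+7=14, 7+8=15, 7+15=5
a = 10: 10+3=13, 10+7=0, 10+8=1, 10+15=8
a = 14: 14+3=0, 14+7=4, 14+8=5, 14+15=12
Distinct residues collected: {0, 1, 2, 4, 5, 6, 7, 8, 10, 11, 12, 13, 14, 15}
|A + B| = 14 (out of 17 total residues).

A + B = {0, 1, 2, 4, 5, 6, 7, 8, 10, 11, 12, 13, 14, 15}


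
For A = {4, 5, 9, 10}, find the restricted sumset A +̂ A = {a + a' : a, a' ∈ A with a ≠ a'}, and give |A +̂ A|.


Restricted sumset: A +̂ A = {a + a' : a ∈ A, a' ∈ A, a ≠ a'}.
Equivalently, take A + A and drop any sum 2a that is achievable ONLY as a + a for a ∈ A (i.e. sums representable only with equal summands).
Enumerate pairs (a, a') with a < a' (symmetric, so each unordered pair gives one sum; this covers all a ≠ a'):
  4 + 5 = 9
  4 + 9 = 13
  4 + 10 = 14
  5 + 9 = 14
  5 + 10 = 15
  9 + 10 = 19
Collected distinct sums: {9, 13, 14, 15, 19}
|A +̂ A| = 5
(Reference bound: |A +̂ A| ≥ 2|A| - 3 for |A| ≥ 2, with |A| = 4 giving ≥ 5.)

|A +̂ A| = 5


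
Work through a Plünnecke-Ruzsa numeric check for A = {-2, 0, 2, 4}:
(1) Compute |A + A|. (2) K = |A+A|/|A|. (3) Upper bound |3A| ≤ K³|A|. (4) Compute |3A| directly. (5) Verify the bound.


|A| = 4.
Step 1: Compute A + A by enumerating all 16 pairs.
A + A = {-4, -2, 0, 2, 4, 6, 8}, so |A + A| = 7.
Step 2: Doubling constant K = |A + A|/|A| = 7/4 = 7/4 ≈ 1.7500.
Step 3: Plünnecke-Ruzsa gives |3A| ≤ K³·|A| = (1.7500)³ · 4 ≈ 21.4375.
Step 4: Compute 3A = A + A + A directly by enumerating all triples (a,b,c) ∈ A³; |3A| = 10.
Step 5: Check 10 ≤ 21.4375? Yes ✓.

K = 7/4, Plünnecke-Ruzsa bound K³|A| ≈ 21.4375, |3A| = 10, inequality holds.


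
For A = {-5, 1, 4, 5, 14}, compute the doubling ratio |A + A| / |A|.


|A| = 5.
Compute A + A by enumerating all 25 pairs.
A + A = {-10, -4, -1, 0, 2, 5, 6, 8, 9, 10, 15, 18, 19, 28}, so |A + A| = 14.
K = |A + A| / |A| = 14/5 (already in lowest terms) ≈ 2.8000.
Reference: AP of size 5 gives K = 9/5 ≈ 1.8000; a fully generic set of size 5 gives K ≈ 3.0000.

|A| = 5, |A + A| = 14, K = 14/5.
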